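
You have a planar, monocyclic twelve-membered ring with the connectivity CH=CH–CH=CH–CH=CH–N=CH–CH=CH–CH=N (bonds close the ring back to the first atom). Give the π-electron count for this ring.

12

Check conjugation: the double-bond atoms are sp², each contributing one p electron; each =N– nitrogen is pyridine-type (lone pair in the sp² plane, one electron in the p orbital) — every position has a p orbital, so the cyclic π system is continuous.
Counting π electrons: 6 × 2 = 12 from the 6 double-bond units.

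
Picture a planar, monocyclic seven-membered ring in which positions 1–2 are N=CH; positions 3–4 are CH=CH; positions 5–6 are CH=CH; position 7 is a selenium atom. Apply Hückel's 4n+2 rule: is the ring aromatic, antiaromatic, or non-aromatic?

Antiaromatic

All ring atoms are sp² and supply a p orbital to the ring (every atom in a ring double bond is sp² and brings one electron to the p orbital; each sp² =N– keeps its lone pair in-plane and puts one electron into the π system; the selenium donates one lone pair from its p orbital); the conjugation is uninterrupted.
Counting π electrons: 3 × 2 = 6 from the double-bond units + 2 from the Se atom = 8.
8 is a 4n count (n = 2), so the planar conjugated ring is antiaromatic.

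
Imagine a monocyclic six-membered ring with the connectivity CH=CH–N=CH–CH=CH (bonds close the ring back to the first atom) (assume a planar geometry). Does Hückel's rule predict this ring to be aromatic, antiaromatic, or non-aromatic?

All ring atoms are sp² and supply a p orbital to the ring (the double-bond atoms are sp², each contributing one p electron; each =N– nitrogen is pyridine-type (lone pair in the sp² plane, one electron in the p orbital)); the conjugation is uninterrupted.
Counting π electrons: 3 × 2 = 6 from the 3 double-bond units.
6 = 4(1) + 2, which satisfies Hückel's 4n+2 rule.

Aromatic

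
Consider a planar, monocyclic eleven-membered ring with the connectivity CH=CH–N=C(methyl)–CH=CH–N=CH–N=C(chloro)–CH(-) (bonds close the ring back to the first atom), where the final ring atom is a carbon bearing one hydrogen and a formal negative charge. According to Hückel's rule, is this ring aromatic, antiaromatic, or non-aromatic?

Antiaromatic

Check conjugation: every atom in a ring double bond is sp² and brings one electron to the p orbital; each sp² =N– keeps its lone pair in-plane and puts one electron into the π system; the carbanion's lone pair occupies the p orbital — every position has a p orbital, so the cyclic π system is continuous.
Tallying contributions gives 5 × 2 = 10 from the double-bond units + 2 from the CH(-) atom = 12.
12 is a 4n count (n = 3), so the planar conjugated ring is antiaromatic.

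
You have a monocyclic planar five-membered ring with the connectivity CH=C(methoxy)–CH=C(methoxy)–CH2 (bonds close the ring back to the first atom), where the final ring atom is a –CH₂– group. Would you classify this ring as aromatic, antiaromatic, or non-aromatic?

Non-aromatic

At the CH2 position, the tetrahedral CH₂ carbon is sp³ and has no p orbital in the ring π system; the ring's p-orbital overlap is broken there.
Without a continuous loop of overlapping p orbitals the Hückel electron count never comes into play.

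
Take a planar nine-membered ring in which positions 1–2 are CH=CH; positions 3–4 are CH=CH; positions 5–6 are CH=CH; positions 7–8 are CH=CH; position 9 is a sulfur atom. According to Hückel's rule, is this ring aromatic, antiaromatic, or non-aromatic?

All ring atoms are sp² and supply a p orbital to the ring (the double-bond atoms are sp², each contributing one p electron; the sulfur donates one lone pair from its p orbital); the conjugation is uninterrupted.
π-electron count: 4 × 2 = 8 from the double-bond units + 2 from the S atom = 10.
That gives a 4n+2 count (10, n = 2).

Aromatic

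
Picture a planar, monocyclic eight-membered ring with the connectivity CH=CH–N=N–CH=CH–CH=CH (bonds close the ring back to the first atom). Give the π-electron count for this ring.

Check conjugation: every atom in a ring double bond is sp² and brings one electron to the p orbital; each sp² =N– keeps its lone pair in-plane and puts one electron into the π system — every position has a p orbital, so the cyclic π system is continuous.
Counting π electrons: 4 × 2 = 8 from the 4 double-bond units.

8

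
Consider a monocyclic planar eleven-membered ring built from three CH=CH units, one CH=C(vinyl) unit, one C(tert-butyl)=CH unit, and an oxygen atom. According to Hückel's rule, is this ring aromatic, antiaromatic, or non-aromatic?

All ring atoms are sp² and supply a p orbital to the ring (every atom in a ring double bond is sp² and brings one electron to the p orbital; the oxygen donates one lone pair from its p orbital); the conjugation is uninterrupted.
Counting π electrons: 5 × 2 = 10 from the double-bond units + 2 from the O atom = 12.
12 is a 4n count (n = 3), so the planar conjugated ring is antiaromatic.

Antiaromatic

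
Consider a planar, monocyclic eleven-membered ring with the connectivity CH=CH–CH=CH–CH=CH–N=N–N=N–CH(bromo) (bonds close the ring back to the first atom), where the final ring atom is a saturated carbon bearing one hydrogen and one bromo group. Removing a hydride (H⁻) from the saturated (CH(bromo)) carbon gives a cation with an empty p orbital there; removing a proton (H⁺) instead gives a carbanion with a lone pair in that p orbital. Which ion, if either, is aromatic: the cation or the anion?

The cation

In both ions every ring atom is sp² and contributes a p orbital, so both rings are fully conjugated.
Cation: 5 × 2 + 0 = 10 π electrons → 4(2)+2, aromatic.
Anion: 5 × 2 + 2 = 12 π electrons → 4(3), antiaromatic.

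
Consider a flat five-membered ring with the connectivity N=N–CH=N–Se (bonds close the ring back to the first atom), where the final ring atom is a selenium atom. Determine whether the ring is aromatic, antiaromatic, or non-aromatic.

Every ring atom contributes a p orbital perpendicular to the ring (the double-bond atoms are sp², each contributing one p electron; each sp² =N– keeps its lone pair in-plane and puts one electron into the π system; the selenium donates one lone pair from its p orbital), so the π system is cyclic and fully conjugated.
Tallying contributions gives 2 × 2 = 4 from the double-bond units + 2 from the Se atom = 6.
Since 6 = 4·1 + 2, the ring meets the 4n+2 criterion.

Aromatic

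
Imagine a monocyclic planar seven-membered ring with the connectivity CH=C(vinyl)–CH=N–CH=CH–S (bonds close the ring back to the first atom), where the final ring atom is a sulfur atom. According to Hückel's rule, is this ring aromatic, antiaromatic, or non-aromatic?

Antiaromatic

The p orbitals form a continuous loop: the double-bond atoms are sp², each contributing one p electron; each sp² =N– keeps its lone pair in-plane and puts one electron into the π system; the sulfur donates one lone pair from its p orbital. The ring is fully conjugated.
Tallying contributions gives 3 × 2 = 6 from the double-bond units + 2 from the S atom = 8.
8 is a 4n count (n = 2), so the planar conjugated ring is antiaromatic.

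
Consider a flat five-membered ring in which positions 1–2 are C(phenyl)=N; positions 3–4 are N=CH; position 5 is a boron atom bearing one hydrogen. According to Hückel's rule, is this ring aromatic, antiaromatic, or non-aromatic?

Antiaromatic

Every ring atom contributes a p orbital perpendicular to the ring (each doubly-bonded ring atom is sp² with one p-orbital electron; each sp² =N– keeps its lone pair in-plane and puts one electron into the π system; the boron has an empty p orbital), so the π system is cyclic and fully conjugated.
Counting π electrons: 2 × 2 = 4 from the double-bond units + 0 from the BH atom = 4.
With 4 = 4·1 π electrons, Hückel's rule classifies the planar ring as antiaromatic.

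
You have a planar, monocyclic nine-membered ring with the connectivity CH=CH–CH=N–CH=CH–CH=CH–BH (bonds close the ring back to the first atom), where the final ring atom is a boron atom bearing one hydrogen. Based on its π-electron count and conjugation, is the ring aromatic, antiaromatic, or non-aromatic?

Antiaromatic

All ring atoms are sp² and supply a p orbital to the ring (each doubly-bonded ring atom is sp² with one p-orbital electron; each =N– nitrogen is pyridine-type (lone pair in the sp² plane, one electron in the p orbital); the boron has an empty p orbital); the conjugation is uninterrupted.
Adding the contributions, 4 × 2 = 8 from the double-bond units + 0 from the BH atom = 8.
A 4n π count (8, n = 2) in a planar conjugated ring means antiaromatic.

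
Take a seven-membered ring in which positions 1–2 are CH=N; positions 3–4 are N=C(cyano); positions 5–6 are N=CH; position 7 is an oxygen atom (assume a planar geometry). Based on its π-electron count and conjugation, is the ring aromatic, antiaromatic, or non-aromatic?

Antiaromatic

The p orbitals form a continuous loop: every atom in a ring double bond is sp² and brings one electron to the p orbital; each =N– nitrogen is pyridine-type (lone pair in the sp² plane, one electron in the p orbital); the oxygen donates one lone pair from its p orbital. The ring is fully conjugated.
π-electron count: 3 × 2 = 6 from the double-bond units + 2 from the O atom = 8.
A 4n π count (8, n = 2) in a planar conjugated ring means antiaromatic.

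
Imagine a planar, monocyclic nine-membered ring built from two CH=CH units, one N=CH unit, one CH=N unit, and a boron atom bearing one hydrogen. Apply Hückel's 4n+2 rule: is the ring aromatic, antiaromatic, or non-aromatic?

Antiaromatic

The p orbitals form a continuous loop: every atom in a ring double bond is sp² and brings one electron to the p orbital; the doubly-bonded nitrogens are pyridine-type — their lone pairs lie in the ring plane, leaving one electron in the p orbital; the boron has an empty p orbital. The ring is fully conjugated.
Counting π electrons: 4 × 2 = 8 from the double-bond units + 0 from the BH atom = 8.
8 = 4(2); a planar, fully conjugated 4n system is antiaromatic.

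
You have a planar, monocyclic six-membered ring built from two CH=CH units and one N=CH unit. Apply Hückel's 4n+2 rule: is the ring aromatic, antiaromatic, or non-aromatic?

Aromatic

All ring atoms are sp² and supply a p orbital to the ring (each doubly-bonded ring atom is sp² with one p-orbital electron; each sp² =N– keeps its lone pair in-plane and puts one electron into the π system); the conjugation is uninterrupted.
Adding the contributions, 3 × 2 = 6 from the 3 double-bond units.
Since 6 = 4·1 + 2, the ring meets the 4n+2 criterion.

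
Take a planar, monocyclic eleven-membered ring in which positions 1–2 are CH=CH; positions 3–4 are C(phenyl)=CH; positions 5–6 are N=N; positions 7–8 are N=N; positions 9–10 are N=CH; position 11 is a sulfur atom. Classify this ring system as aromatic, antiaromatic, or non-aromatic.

All ring atoms are sp² and supply a p orbital to the ring (every atom in a ring double bond is sp² and brings one electron to the p orbital; each sp² =N– keeps its lone pair in-plane and puts one electron into the π system; the sulfur donates one lone pair from its p orbital); the conjugation is uninterrupted.
Adding the contributions, 5 × 2 = 10 from the double-bond units + 2 from the S atom = 12.
12 is a 4n count (n = 3), so the planar conjugated ring is antiaromatic.

Antiaromatic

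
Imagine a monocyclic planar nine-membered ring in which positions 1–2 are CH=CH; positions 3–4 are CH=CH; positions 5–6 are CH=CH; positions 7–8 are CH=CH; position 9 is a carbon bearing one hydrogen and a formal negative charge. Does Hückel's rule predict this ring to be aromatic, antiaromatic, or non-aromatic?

Aromatic

All ring atoms are sp² and supply a p orbital to the ring (each doubly-bonded ring atom is sp² with one p-orbital electron; the carbanion's lone pair occupies the p orbital); the conjugation is uninterrupted.
π-electron count: 4 × 2 = 8 from the double-bond units + 2 from the CH(-) atom = 10.
With 10 π electrons (n = 2), the Hückel 4n+2 condition holds.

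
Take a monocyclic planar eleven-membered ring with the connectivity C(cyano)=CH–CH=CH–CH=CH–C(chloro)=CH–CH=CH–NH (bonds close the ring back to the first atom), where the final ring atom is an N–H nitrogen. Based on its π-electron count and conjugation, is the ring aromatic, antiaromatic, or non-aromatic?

Antiaromatic

The p orbitals form a continuous loop: the double-bond atoms are sp², each contributing one p electron; the pyrrole-type nitrogen donates its lone pair from the p orbital. The ring is fully conjugated.
Adding the contributions, 5 × 2 = 10 from the double-bond units + 2 from the NH atom = 12.
With 12 = 4·3 π electrons, Hückel's rule classifies the planar ring as antiaromatic.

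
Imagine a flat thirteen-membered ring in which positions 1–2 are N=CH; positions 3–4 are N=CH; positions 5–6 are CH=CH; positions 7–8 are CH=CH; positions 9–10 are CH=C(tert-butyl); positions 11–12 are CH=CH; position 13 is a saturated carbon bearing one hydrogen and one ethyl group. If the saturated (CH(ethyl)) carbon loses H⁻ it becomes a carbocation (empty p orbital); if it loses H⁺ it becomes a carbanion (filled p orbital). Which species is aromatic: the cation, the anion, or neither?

In either ion the ring is fully conjugated: every atom, including the new sp² carbon, supplies a p orbital.
Cation: 6 × 2 + 0 = 12 π electrons → 4(3), antiaromatic.
Anion: 6 × 2 + 2 = 14 π electrons → 4(3)+2, aromatic.

The anion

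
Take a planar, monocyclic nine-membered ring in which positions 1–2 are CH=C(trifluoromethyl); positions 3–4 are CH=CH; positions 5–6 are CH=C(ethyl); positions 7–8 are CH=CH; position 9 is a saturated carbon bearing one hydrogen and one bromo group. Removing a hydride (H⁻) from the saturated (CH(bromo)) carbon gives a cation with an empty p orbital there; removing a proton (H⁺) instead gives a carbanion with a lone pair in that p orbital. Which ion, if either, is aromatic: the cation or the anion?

Once that carbon is sp², every ring atom has a p orbital and both ions are fully conjugated.
Cation: 4 × 2 + 0 = 8 π electrons → 4(2), antiaromatic.
Anion: 4 × 2 + 2 = 10 π electrons → 4(2)+2, aromatic.

The anion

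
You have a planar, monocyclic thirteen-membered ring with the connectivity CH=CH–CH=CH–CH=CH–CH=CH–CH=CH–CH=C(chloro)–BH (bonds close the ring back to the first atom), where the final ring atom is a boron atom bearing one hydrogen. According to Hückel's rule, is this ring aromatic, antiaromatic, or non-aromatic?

Check conjugation: each doubly-bonded ring atom is sp² with one p-orbital electron; the boron has an empty p orbital — every position has a p orbital, so the cyclic π system is continuous.
Tallying contributions gives 6 × 2 = 12 from the double-bond units + 0 from the BH atom = 12.
12 = 4(3); a planar, fully conjugated 4n system is antiaromatic.

Antiaromatic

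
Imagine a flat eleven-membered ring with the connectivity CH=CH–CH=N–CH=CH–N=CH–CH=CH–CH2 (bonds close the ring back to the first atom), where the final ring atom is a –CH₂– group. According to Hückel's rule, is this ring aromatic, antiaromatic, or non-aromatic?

Non-aromatic

At the CH2 position, the tetrahedral CH₂ carbon is sp³ and has no p orbital in the ring π system; the ring's p-orbital overlap is broken there.
Broken conjugation rules out both aromaticity and antiaromaticity.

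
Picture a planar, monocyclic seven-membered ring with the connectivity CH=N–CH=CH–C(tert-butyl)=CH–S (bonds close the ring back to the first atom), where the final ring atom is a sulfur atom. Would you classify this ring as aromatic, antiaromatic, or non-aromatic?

Every ring atom contributes a p orbital perpendicular to the ring (every atom in a ring double bond is sp² and brings one electron to the p orbital; each =N– nitrogen is pyridine-type (lone pair in the sp² plane, one electron in the p orbital); the sulfur donates one lone pair from its p orbital), so the π system is cyclic and fully conjugated.
Counting π electrons: 3 × 2 = 6 from the double-bond units + 2 from the S atom = 8.
8 = 4(2); a planar, fully conjugated 4n system is antiaromatic.

Antiaromatic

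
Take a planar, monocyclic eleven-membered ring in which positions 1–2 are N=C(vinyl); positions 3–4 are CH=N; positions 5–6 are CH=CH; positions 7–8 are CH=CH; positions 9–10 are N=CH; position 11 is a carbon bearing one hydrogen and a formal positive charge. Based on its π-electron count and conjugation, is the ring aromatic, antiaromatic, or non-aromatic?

All ring atoms are sp² and supply a p orbital to the ring (every atom in a ring double bond is sp² and brings one electron to the p orbital; each sp² =N– keeps its lone pair in-plane and puts one electron into the π system; the carbocation has an empty p orbital); the conjugation is uninterrupted.
Counting π electrons: 5 × 2 = 10 from the double-bond units + 0 from the CH(+) atom = 10.
Since 10 = 4·2 + 2, the ring meets the 4n+2 criterion.

Aromatic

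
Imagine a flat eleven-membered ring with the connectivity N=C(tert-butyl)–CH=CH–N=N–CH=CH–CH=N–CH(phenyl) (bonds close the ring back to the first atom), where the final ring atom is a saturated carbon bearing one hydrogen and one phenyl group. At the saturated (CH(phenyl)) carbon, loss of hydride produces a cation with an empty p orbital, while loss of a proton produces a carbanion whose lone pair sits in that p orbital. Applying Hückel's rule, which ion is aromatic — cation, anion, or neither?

In both ions every ring atom is sp² and contributes a p orbital, so both rings are fully conjugated.
Cation: 5 × 2 + 0 = 10 π electrons → 4(2)+2, aromatic.
Anion: 5 × 2 + 2 = 12 π electrons → 4(3), antiaromatic.

The cation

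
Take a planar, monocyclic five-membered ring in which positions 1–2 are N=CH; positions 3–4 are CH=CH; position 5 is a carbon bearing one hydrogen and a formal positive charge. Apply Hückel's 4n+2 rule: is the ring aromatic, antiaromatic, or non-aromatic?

All ring atoms are sp² and supply a p orbital to the ring (each doubly-bonded ring atom is sp² with one p-orbital electron; each =N– nitrogen is pyridine-type (lone pair in the sp² plane, one electron in the p orbital); the carbocation has an empty p orbital); the conjugation is uninterrupted.
Adding the contributions, 2 × 2 = 4 from the double-bond units + 0 from the CH(+) atom = 4.
A 4n π count (4, n = 1) in a planar conjugated ring means antiaromatic.

Antiaromatic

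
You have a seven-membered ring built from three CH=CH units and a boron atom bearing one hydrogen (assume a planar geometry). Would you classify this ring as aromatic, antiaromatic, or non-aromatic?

Every ring atom contributes a p orbital perpendicular to the ring (each doubly-bonded ring atom is sp² with one p-orbital electron; the boron has an empty p orbital), so the π system is cyclic and fully conjugated.
Adding the contributions, 3 × 2 = 6 from the double-bond units + 0 from the BH atom = 6.
With 6 π electrons (n = 1), the Hückel 4n+2 condition holds.

Aromatic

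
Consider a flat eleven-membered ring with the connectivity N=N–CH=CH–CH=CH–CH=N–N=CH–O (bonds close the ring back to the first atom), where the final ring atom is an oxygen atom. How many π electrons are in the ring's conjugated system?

Check conjugation: the double-bond atoms are sp², each contributing one p electron; each =N– nitrogen is pyridine-type (lone pair in the sp² plane, one electron in the p orbital); the oxygen donates one lone pair from its p orbital — every position has a p orbital, so the cyclic π system is continuous.
Adding the contributions, 5 × 2 = 10 from the double-bond units + 2 from the O atom = 12.

12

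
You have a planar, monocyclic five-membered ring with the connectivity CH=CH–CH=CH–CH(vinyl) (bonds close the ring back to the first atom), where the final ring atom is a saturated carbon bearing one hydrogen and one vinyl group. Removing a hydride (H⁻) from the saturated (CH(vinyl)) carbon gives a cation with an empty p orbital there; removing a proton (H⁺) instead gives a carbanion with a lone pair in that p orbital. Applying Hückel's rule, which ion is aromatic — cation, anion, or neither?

Once that carbon is sp², every ring atom has a p orbital and both ions are fully conjugated.
Cation: 2 × 2 + 0 = 4 π electrons → 4(1), antiaromatic.
Anion: 2 × 2 + 2 = 6 π electrons → 4(1)+2, aromatic.

The anion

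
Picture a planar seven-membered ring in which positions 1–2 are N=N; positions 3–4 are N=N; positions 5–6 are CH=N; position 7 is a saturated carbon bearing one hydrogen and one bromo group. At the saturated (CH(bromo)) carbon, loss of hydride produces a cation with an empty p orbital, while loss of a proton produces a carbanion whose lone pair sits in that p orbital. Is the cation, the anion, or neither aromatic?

In either ion the ring is fully conjugated: every atom, including the new sp² carbon, supplies a p orbital.
Cation: 3 × 2 + 0 = 6 π electrons → 4(1)+2, aromatic.
Anion: 3 × 2 + 2 = 8 π electrons → 4(2), antiaromatic.

The cation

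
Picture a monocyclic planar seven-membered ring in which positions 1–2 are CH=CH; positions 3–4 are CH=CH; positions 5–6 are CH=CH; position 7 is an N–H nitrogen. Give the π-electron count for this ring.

8

Every ring atom contributes a p orbital perpendicular to the ring (each doubly-bonded ring atom is sp² with one p-orbital electron; the pyrrole-type nitrogen donates its lone pair from the p orbital), so the π system is cyclic and fully conjugated.
Adding the contributions, 3 × 2 = 6 from the double-bond units + 2 from the NH atom = 8.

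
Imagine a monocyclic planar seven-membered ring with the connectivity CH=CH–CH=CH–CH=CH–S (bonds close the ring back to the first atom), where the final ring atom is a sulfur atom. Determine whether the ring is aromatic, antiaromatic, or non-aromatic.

All ring atoms are sp² and supply a p orbital to the ring (every atom in a ring double bond is sp² and brings one electron to the p orbital; the sulfur donates one lone pair from its p orbital); the conjugation is uninterrupted.
Adding the contributions, 3 × 2 = 6 from the double-bond units + 2 from the S atom = 8.
A 4n π count (8, n = 2) in a planar conjugated ring means antiaromatic.

Antiaromatic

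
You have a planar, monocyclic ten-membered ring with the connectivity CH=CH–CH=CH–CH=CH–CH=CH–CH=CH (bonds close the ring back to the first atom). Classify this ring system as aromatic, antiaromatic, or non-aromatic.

The p orbitals form a continuous loop: each doubly-bonded ring atom is sp² with one p-orbital electron. The ring is fully conjugated.
Counting π electrons: 5 × 2 = 10 from the 5 double-bond units.
With 10 π electrons (n = 2), the Hückel 4n+2 condition holds.

Aromatic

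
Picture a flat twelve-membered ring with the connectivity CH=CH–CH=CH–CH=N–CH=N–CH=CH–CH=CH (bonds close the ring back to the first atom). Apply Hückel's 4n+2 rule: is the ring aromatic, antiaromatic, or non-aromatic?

Antiaromatic

Check conjugation: every atom in a ring double bond is sp² and brings one electron to the p orbital; each =N– nitrogen is pyridine-type (lone pair in the sp² plane, one electron in the p orbital) — every position has a p orbital, so the cyclic π system is continuous.
Tallying contributions gives 6 × 2 = 12 from the 6 double-bond units.
A 4n π count (12, n = 3) in a planar conjugated ring means antiaromatic.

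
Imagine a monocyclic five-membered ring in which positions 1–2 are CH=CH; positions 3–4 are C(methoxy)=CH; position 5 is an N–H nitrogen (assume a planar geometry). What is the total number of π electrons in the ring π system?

6

Every ring atom contributes a p orbital perpendicular to the ring (each doubly-bonded ring atom is sp² with one p-orbital electron; the pyrrole-type nitrogen donates its lone pair from the p orbital), so the π system is cyclic and fully conjugated.
Adding the contributions, 2 × 2 = 4 from the double-bond units + 2 from the NH atom = 6.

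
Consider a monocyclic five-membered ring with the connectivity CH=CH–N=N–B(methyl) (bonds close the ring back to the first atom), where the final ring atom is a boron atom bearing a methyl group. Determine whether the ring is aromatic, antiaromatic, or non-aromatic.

All ring atoms are sp² and supply a p orbital to the ring (every atom in a ring double bond is sp² and brings one electron to the p orbital; the doubly-bonded nitrogens are pyridine-type — their lone pairs lie in the ring plane, leaving one electron in the p orbital; the boron has an empty p orbital); the conjugation is uninterrupted.
Counting π electrons: 2 × 2 = 4 from the double-bond units + 0 from the B(methyl) atom = 4.
A 4n π count (4, n = 1) in a planar conjugated ring means antiaromatic.

Antiaromatic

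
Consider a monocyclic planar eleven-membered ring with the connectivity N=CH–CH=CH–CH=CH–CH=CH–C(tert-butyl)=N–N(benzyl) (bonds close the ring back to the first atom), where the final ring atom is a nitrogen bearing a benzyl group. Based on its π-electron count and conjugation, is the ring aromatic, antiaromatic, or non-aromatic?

The p orbitals form a continuous loop: each doubly-bonded ring atom is sp² with one p-orbital electron; the doubly-bonded nitrogens are pyridine-type — their lone pairs lie in the ring plane, leaving one electron in the p orbital; the pyrrole-type nitrogen donates its lone pair from the p orbital. The ring is fully conjugated.
Tallying contributions gives 5 × 2 = 10 from the double-bond units + 2 from the N(benzyl) atom = 12.
12 is a 4n count (n = 3), so the planar conjugated ring is antiaromatic.

Antiaromatic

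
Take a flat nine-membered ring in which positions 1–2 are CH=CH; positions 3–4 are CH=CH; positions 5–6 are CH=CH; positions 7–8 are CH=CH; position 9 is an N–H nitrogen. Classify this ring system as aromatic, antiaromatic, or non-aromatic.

Every ring atom contributes a p orbital perpendicular to the ring (the double-bond atoms are sp², each contributing one p electron; the pyrrole-type nitrogen donates its lone pair from the p orbital), so the π system is cyclic and fully conjugated.
Tallying contributions gives 4 × 2 = 8 from the double-bond units + 2 from the NH atom = 10.
10 = 4(2) + 2, which satisfies Hückel's 4n+2 rule.

Aromatic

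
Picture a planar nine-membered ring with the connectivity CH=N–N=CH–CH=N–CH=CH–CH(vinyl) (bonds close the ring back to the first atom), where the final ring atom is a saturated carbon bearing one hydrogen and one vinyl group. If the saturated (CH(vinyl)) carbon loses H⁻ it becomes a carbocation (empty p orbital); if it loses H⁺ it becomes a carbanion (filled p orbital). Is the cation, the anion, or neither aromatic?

In both ions every ring atom is sp² and contributes a p orbital, so both rings are fully conjugated.
Cation: 4 × 2 + 0 = 8 π electrons → 4(2), antiaromatic.
Anion: 4 × 2 + 2 = 10 π electrons → 4(2)+2, aromatic.

The anion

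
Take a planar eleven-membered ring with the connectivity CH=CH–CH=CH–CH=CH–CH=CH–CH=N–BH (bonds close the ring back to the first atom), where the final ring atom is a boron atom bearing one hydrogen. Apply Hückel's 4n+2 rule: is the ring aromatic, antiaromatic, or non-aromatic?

Aromatic

Check conjugation: the double-bond atoms are sp², each contributing one p electron; each =N– nitrogen is pyridine-type (lone pair in the sp² plane, one electron in the p orbital); the boron has an empty p orbital — every position has a p orbital, so the cyclic π system is continuous.
Tallying contributions gives 5 × 2 = 10 from the double-bond units + 0 from the BH atom = 10.
That gives a 4n+2 count (10, n = 2).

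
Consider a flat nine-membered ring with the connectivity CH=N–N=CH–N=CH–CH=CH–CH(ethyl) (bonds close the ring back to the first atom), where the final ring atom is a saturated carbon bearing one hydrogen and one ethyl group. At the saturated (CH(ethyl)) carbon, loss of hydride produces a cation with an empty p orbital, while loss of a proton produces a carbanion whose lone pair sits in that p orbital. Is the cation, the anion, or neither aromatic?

In either ion the ring is fully conjugated: every atom, including the new sp² carbon, supplies a p orbital.
Cation: 4 × 2 + 0 = 8 π electrons → 4(2), antiaromatic.
Anion: 4 × 2 + 2 = 10 π electrons → 4(2)+2, aromatic.

The anion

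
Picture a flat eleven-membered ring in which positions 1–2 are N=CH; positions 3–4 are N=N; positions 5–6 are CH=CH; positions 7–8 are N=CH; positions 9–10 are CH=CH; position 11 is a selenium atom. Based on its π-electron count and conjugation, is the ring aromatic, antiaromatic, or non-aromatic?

Every ring atom contributes a p orbital perpendicular to the ring (every atom in a ring double bond is sp² and brings one electron to the p orbital; each sp² =N– keeps its lone pair in-plane and puts one electron into the π system; the selenium donates one lone pair from its p orbital), so the π system is cyclic and fully conjugated.
π-electron count: 5 × 2 = 10 from the double-bond units + 2 from the Se atom = 12.
12 is a 4n count (n = 3), so the planar conjugated ring is antiaromatic.

Antiaromatic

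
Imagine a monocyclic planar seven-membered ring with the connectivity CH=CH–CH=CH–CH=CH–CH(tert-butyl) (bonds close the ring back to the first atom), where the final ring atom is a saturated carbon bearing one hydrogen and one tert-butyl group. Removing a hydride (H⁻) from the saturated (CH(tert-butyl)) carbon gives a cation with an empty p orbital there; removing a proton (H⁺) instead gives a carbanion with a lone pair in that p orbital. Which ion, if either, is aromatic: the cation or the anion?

In both ions every ring atom is sp² and contributes a p orbital, so both rings are fully conjugated.
Cation: 3 × 2 + 0 = 6 π electrons → 4(1)+2, aromatic.
Anion: 3 × 2 + 2 = 8 π electrons → 4(2), antiaromatic.

The cation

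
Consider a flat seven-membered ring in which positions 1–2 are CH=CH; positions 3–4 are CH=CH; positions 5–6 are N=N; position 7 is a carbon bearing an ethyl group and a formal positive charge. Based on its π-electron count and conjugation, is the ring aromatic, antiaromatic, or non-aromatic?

Aromatic

Check conjugation: each doubly-bonded ring atom is sp² with one p-orbital electron; each =N– nitrogen is pyridine-type (lone pair in the sp² plane, one electron in the p orbital); the carbocation has an empty p orbital — every position has a p orbital, so the cyclic π system is continuous.
π-electron count: 3 × 2 = 6 from the double-bond units + 0 from the C(ethyl)(+) atom = 6.
With 6 π electrons (n = 1), the Hückel 4n+2 condition holds.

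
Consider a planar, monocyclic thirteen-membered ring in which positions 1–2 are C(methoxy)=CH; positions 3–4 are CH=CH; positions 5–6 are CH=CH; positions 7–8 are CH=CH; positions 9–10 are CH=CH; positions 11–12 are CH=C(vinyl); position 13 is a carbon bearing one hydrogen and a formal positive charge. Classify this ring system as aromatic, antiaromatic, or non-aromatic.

The p orbitals form a continuous loop: each doubly-bonded ring atom is sp² with one p-orbital electron; the carbocation has an empty p orbital. The ring is fully conjugated.
Counting π electrons: 6 × 2 = 12 from the double-bond units + 0 from the CH(+) atom = 12.
With 12 = 4·3 π electrons, Hückel's rule classifies the planar ring as antiaromatic.

Antiaromatic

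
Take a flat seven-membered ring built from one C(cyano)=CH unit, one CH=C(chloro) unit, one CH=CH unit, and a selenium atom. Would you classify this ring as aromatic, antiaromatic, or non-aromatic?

The p orbitals form a continuous loop: each doubly-bonded ring atom is sp² with one p-orbital electron; the selenium donates one lone pair from its p orbital. The ring is fully conjugated.
π-electron count: 3 × 2 = 6 from the double-bond units + 2 from the Se atom = 8.
With 8 = 4·2 π electrons, Hückel's rule classifies the planar ring as antiaromatic.

Antiaromatic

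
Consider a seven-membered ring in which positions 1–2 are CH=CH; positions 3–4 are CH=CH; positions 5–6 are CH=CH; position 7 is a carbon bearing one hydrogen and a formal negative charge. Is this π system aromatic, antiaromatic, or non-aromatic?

Antiaromatic

All ring atoms are sp² and supply a p orbital to the ring (each doubly-bonded ring atom is sp² with one p-orbital electron; the carbanion's lone pair occupies the p orbital); the conjugation is uninterrupted.
Adding the contributions, 3 × 2 = 6 from the double-bond units + 2 from the CH(-) atom = 8.
8 = 4(2); a planar, fully conjugated 4n system is antiaromatic.
This is the cycloheptatrienyl anion.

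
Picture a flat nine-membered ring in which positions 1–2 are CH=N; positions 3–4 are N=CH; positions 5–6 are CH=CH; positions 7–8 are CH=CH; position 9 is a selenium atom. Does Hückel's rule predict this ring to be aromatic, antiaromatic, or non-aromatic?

Aromatic

Check conjugation: each doubly-bonded ring atom is sp² with one p-orbital electron; the doubly-bonded nitrogens are pyridine-type — their lone pairs lie in the ring plane, leaving one electron in the p orbital; the selenium donates one lone pair from its p orbital — every position has a p orbital, so the cyclic π system is continuous.
Tallying contributions gives 4 × 2 = 8 from the double-bond units + 2 from the Se atom = 10.
With 10 π electrons (n = 2), the Hückel 4n+2 condition holds.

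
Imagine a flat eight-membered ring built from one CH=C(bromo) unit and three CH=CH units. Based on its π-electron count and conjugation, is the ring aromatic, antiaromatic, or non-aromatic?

Every ring atom contributes a p orbital perpendicular to the ring (each doubly-bonded ring atom is sp² with one p-orbital electron), so the π system is cyclic and fully conjugated.
Tallying contributions gives 4 × 2 = 8 from the 4 double-bond units.
With 8 = 4·2 π electrons, Hückel's rule classifies the planar ring as antiaromatic.

Antiaromatic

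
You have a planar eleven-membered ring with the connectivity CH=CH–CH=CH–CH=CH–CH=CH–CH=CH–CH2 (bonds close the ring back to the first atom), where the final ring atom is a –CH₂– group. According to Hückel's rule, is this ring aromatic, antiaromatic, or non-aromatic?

Non-aromatic

The CH2 carbon is saturated: the tetrahedral CH₂ carbon is sp³ and has no p orbital in the ring π system. Conjugation is not continuous around the ring.
A ring that is not fully conjugated cannot be aromatic or antiaromatic regardless of its π-electron count.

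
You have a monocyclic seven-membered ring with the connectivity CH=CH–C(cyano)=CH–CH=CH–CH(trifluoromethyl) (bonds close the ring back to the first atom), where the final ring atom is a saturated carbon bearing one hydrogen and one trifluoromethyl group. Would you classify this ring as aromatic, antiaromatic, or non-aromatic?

Because that saturated carbon is sp³ and has no p orbital in the ring π system at the CH(trifluoromethyl) position, the π system cannot extend all the way around the ring.
Broken conjugation rules out both aromaticity and antiaromaticity.

Non-aromatic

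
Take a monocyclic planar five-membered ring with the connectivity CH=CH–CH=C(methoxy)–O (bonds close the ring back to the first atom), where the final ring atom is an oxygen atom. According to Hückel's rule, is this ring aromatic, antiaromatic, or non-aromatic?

Every ring atom contributes a p orbital perpendicular to the ring (the double-bond atoms are sp², each contributing one p electron; the oxygen donates one lone pair from its p orbital), so the π system is cyclic and fully conjugated.
π-electron count: 2 × 2 = 4 from the double-bond units + 2 from the O atom = 6.
Since 6 = 4·1 + 2, the ring meets the 4n+2 criterion.

Aromatic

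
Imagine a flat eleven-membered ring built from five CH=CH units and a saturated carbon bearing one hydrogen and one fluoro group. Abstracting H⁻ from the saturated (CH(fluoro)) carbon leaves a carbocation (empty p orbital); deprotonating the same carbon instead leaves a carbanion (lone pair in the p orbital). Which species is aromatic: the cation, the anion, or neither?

The cation

Both ions have a continuous loop of p orbitals — each ring atom is sp².
Cation: 5 × 2 + 0 = 10 π electrons → 4(2)+2, aromatic.
Anion: 5 × 2 + 2 = 12 π electrons → 4(3), antiaromatic.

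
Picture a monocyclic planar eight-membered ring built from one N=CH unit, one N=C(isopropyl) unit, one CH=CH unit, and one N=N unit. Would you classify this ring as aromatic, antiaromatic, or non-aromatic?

Every ring atom contributes a p orbital perpendicular to the ring (every atom in a ring double bond is sp² and brings one electron to the p orbital; each sp² =N– keeps its lone pair in-plane and puts one electron into the π system), so the π system is cyclic and fully conjugated.
π-electron count: 4 × 2 = 8 from the 4 double-bond units.
8 = 4(2); a planar, fully conjugated 4n system is antiaromatic.

Antiaromatic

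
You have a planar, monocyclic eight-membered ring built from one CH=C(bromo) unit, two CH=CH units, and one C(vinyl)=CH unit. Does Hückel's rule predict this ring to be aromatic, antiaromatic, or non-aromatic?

The p orbitals form a continuous loop: the double-bond atoms are sp², each contributing one p electron. The ring is fully conjugated.
Adding the contributions, 4 × 2 = 8 from the 4 double-bond units.
8 is a 4n count (n = 2), so the planar conjugated ring is antiaromatic.

Antiaromatic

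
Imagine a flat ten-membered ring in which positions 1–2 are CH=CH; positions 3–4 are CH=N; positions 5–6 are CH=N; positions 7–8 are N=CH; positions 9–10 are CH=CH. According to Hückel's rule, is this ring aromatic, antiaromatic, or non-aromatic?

Every ring atom contributes a p orbital perpendicular to the ring (each doubly-bonded ring atom is sp² with one p-orbital electron; each sp² =N– keeps its lone pair in-plane and puts one electron into the π system), so the π system is cyclic and fully conjugated.
Counting π electrons: 5 × 2 = 10 from the 5 double-bond units.
With 10 π electrons (n = 2), the Hückel 4n+2 condition holds.

Aromatic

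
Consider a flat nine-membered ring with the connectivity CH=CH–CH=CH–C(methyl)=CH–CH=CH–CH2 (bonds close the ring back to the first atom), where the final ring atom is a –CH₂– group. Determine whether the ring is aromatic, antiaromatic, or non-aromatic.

Because the tetrahedral CH₂ carbon is sp³ and has no p orbital in the ring π system at the CH2 position, the π system cannot extend all the way around the ring.
A ring that is not fully conjugated cannot be aromatic or antiaromatic regardless of its π-electron count.

Non-aromatic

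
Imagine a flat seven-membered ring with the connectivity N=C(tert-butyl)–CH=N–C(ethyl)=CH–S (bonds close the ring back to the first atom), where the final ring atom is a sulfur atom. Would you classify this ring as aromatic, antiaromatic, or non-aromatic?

Antiaromatic

Every ring atom contributes a p orbital perpendicular to the ring (every atom in a ring double bond is sp² and brings one electron to the p orbital; the doubly-bonded nitrogens are pyridine-type — their lone pairs lie in the ring plane, leaving one electron in the p orbital; the sulfur donates one lone pair from its p orbital), so the π system is cyclic and fully conjugated.
Counting π electrons: 3 × 2 = 6 from the double-bond units + 2 from the S atom = 8.
8 is a 4n count (n = 2), so the planar conjugated ring is antiaromatic.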